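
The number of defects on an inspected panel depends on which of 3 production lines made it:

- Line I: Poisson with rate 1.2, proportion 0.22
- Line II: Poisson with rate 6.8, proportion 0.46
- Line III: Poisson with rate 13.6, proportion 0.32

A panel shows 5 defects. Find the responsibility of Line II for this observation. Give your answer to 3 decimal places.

The responsibility of component k is w_k f_k(x) divided by Σ_j w_j f_j(x).
Evaluate each component's likelihood at the observed value:
  p_I = e^(−1.2)·1.2^5/5! = 0.00624556
  p_II = e^(−6.8)·6.8^5/5! = 0.134946
  p_III = e^(−13.6)·13.6^5/5! = 0.00480959
Prior × likelihood for each component:
  w_I·p_I = 0.22 × 0.00624556 = 0.00137402
  w_II·p_II = 0.46 × 0.134946 = 0.0620753
  w_III·p_III = 0.32 × 0.00480959 = 0.00153907
Marginal: 0.00137402 + 0.0620753 + 0.00153907 = 0.0649884
Responsibility of Line II: 0.0620753 / 0.0649884 ≈ 0.955

0.955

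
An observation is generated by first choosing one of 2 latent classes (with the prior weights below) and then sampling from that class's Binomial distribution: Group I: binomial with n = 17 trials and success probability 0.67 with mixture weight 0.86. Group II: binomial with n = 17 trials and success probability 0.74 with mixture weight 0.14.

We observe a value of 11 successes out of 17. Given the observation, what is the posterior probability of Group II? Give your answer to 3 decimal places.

P(component k | x) = P(Z=k)·f_k(x) / marginal(x), where marginal(x) = Σ_j P(Z=j)·f_j(x).
Binomial probabilities:
  p_I = C(17,11)·0.67^11·0.33^6 = 12376·0.012213·0.00129147 = 0.195203
  p_II = C(17,11)·0.74^11·0.26^6 = 12376·0.0364375·0.000308916 = 0.139306
Unnormalised posteriors:
  P(Z=I)·p_I = 0.86 × 0.195203 = 0.167875
  P(Z=II)·p_II = 0.14 × 0.139306 = 0.0195028
Sum: 0.167875 + 0.0195028 = 0.187378
So the posterior for Group II is 0.0195028 / 0.187378 ≈ 0.104.

0.104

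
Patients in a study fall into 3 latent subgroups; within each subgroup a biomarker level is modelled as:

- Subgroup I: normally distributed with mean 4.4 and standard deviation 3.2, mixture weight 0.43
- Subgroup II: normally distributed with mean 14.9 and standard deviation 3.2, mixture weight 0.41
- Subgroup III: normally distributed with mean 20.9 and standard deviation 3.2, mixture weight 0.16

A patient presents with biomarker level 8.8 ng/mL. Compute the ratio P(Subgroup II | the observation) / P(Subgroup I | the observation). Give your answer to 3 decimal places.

Only the two components matter; the odds are (P(Z=i) f_i(x)) / (P(Z=j) f_j(x)).
Component likelihoods at x = 8.8 ng/mL:
  f_I = (1/(3.2·√(2π)))·exp(−(8.8−4.4)²/(2·3.2²)) = 0.124669·exp(-0.94531) = 0.0484413
  f_II = (1/(3.2·√(2π)))·exp(−(8.8−14.9)²/(2·3.2²)) = 0.124669·exp(-1.81689) = 0.0202625
  f_III = (1/(3.2·√(2π)))·exp(−(8.8−20.9)²/(2·3.2²)) = 0.124669·exp(-7.14893) = 9.79538e-05
Posterior odds = (P(Z=II)·f_II) / (P(Z=I)·f_I) = (0.41·0.0202625) / (0.43·0.0484413) = 0.00830762 / 0.0208298 ≈ 0.399

0.399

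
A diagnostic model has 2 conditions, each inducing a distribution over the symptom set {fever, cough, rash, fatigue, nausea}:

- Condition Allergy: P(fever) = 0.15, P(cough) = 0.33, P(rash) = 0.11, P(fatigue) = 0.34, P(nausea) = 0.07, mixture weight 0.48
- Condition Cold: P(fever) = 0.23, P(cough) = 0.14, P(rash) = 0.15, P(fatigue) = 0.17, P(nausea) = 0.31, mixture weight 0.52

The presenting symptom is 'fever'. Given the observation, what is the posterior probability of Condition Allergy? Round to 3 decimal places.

0.376

P(component k | x) = π_k·f_k(x) / marginal(x), where marginal(x) = Σ_j π_j·f_j(x).
Evaluate each component's likelihood at the observed value:
  p_Allergy = P(fever | comp) = 0.15
  p_Cold = P(fever | comp) = 0.23
Multiply by the mixture weights:
  π_Allergy·p_Allergy = 0.48 × 0.15 = 0.072
  π_Cold·p_Cold = 0.52 × 0.23 = 0.1196
Normaliser: 0.072 + 0.1196 = 0.1916
Responsibility of Condition Allergy: 0.072 / 0.1916 ≈ 0.376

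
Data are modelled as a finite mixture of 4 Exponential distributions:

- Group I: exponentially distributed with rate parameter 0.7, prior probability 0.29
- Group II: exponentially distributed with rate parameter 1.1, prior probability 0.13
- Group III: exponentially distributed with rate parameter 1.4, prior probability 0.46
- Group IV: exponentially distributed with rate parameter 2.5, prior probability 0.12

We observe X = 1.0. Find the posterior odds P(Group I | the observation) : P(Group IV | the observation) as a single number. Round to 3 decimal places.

4.094

Only the two components matter; the odds are (π_i f_i(x)) / (π_j f_j(x)).
Evaluate each component's likelihood at the observed value:
  f_I = 0.7·e^(−0.7·1.0) = 0.7·e^(−0.7000) = 0.34761
  f_II = 1.1·e^(−1.1·1.0) = 1.1·e^(−1.1000) = 0.366158
  f_III = 1.4·e^(−1.4·1.0) = 1.4·e^(−1.4000) = 0.345236
  f_IV = 2.5·e^(−2.5·1.0) = 2.5·e^(−2.5000) = 0.205212
Posterior odds = (π_I·f_I) / (π_IV·f_IV) = (0.29·0.34761) / (0.12·0.205212) = 0.100807 / 0.0246255 ≈ 4.094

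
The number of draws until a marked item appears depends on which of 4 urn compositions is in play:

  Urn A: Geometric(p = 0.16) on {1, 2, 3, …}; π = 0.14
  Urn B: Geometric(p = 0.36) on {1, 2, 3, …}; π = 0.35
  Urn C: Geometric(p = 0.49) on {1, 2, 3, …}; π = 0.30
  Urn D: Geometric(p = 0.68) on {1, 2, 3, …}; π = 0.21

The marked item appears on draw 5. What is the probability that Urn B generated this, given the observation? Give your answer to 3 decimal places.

0.483

Apply Bayes' rule: the posterior for each component is proportional to its prior times its likelihood at x.
Geometric probabilities:
  f_A = 0.0796594
  f_B = 0.060398
  f_C = 0.0331495
  f_D = 0.00713032
Multiply by the mixture weights:
  P(Z=A)·f_A = 0.14 × 0.0796594 = 0.0111523
  P(Z=B)·f_B = 0.35 × 0.060398 = 0.0211393
  P(Z=C)·f_C = 0.30 × 0.0331495 = 0.00994485
  P(Z=D)·f_D = 0.21 × 0.00713032 = 0.00149737
Sum: 0.0111523 + 0.0211393 + 0.00994485 + 0.00149737 = 0.0437338
P(Urn B | the observation) = 0.0211393 / 0.0437338 ≈ 0.483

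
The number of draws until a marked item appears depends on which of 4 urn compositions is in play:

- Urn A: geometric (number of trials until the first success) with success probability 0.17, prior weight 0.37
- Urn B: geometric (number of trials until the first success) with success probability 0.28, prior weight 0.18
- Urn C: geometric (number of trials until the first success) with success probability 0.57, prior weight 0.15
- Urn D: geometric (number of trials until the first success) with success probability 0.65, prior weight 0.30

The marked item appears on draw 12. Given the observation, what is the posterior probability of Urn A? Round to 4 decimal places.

0.8555

Apply Bayes' rule: the posterior for each component is proportional to its prior times its likelihood at x.
Geometric probabilities:
  p_A = 0.17·(1−0.17)^11 = 0.17·0.128783 = 0.0218931
  p_B = 0.28·(1−0.28)^11 = 0.28·0.0269561 = 0.00754771
  p_C = 0.57·(1−0.57)^11 = 0.57·9.29294e-05 = 5.29697e-05
  p_D = 0.65·(1−0.65)^11 = 0.65·9.65492e-06 = 6.2757e-06
Multiply by the mixture weights:
  π_A·p_A = 0.37 × 0.0218931 = 0.00810046
  π_B·p_B = 0.18 × 0.00754771 = 0.00135859
  π_C·p_C = 0.15 × 5.29697e-05 = 7.94546e-06
  π_D·p_D = 0.30 × 6.2757e-06 = 1.88271e-06
Sum: 0.00810046 + 0.00135859 + 7.94546e-06 + 1.88271e-06 = 0.00946888
P(Urn A | data) ≈ 0.8555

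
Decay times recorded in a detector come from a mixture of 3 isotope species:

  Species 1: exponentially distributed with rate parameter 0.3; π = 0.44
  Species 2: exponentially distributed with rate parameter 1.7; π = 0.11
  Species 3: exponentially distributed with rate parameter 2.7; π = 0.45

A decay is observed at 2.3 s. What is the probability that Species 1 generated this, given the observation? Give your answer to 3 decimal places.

0.915

The responsibility of component k is w_k f_k(x) divided by Σ_j w_j f_j(x).
Component likelihoods at x = 2.3 s:
  p_1 = 0.150473
  p_2 = 0.0340689
  p_3 = 0.00542494
Weight by the priors:
  w_1·p_1 = 0.44 × 0.150473 = 0.066208
  w_2·p_2 = 0.11 × 0.0340689 = 0.00374757
  w_3·p_3 = 0.45 × 0.00542494 = 0.00244122
Evidence: 0.066208 + 0.00374757 + 0.00244122 = 0.0723968
P(Species 1 | 2.3 s) = 0.066208 / 0.0723968 ≈ 0.915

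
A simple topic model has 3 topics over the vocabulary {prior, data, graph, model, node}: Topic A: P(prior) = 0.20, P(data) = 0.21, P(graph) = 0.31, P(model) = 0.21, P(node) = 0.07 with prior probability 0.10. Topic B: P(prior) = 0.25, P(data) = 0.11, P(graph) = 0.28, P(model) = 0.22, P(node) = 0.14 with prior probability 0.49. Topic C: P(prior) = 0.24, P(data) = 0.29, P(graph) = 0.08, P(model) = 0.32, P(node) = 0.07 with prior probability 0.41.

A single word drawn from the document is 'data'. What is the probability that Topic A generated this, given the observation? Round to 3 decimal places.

0.108

Apply Bayes' rule: the posterior for each component is proportional to its prior times its likelihood at x.
Component likelihoods at x = 'data':
  f_A = P(data | comp) = 0.21
  f_B = P(data | comp) = 0.11
  f_C = P(data | comp) = 0.29
Unnormalised posteriors:
  w_A·f_A = 0.10 × 0.21 = 0.021
  w_B·f_B = 0.49 × 0.11 = 0.0539
  w_C·f_C = 0.41 × 0.29 = 0.1189
Denominator: 0.021 + 0.0539 + 0.1189 = 0.1938
P(Topic A | data) ≈ 0.108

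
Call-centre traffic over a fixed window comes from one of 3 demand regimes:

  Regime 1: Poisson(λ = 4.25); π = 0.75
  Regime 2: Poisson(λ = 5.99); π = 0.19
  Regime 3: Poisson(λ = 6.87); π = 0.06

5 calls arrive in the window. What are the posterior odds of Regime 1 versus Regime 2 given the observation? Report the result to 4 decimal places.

Since P(k|x) ∝ P(Z=k) f_k(x), the posterior odds are P(Z=i) f_i(x) / (P(Z=j) f_j(x)).
Poisson probabilities:
  L_1 = e^(−4.25)·4.25^5/5! = 0.164821
  L_2 = e^(−5.99)·5.99^5/5! = 0.16089
  L_3 = e^(−6.87)·6.87^5/5! = 0.132434
Posterior odds = (P(Z=1)·L_1) / (P(Z=2)·L_2) = (0.75·0.164821) / (0.19·0.16089) = 0.123616 / 0.0305691 ≈ 4.0438

4.0438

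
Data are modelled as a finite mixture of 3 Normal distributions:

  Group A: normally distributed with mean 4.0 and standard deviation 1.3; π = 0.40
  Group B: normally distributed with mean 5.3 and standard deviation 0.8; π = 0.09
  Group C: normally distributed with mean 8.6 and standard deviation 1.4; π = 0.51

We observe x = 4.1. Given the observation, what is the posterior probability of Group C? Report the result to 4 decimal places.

0.0060

The responsibility of component k is π_k f_k(x) divided by Σ_j π_j f_j(x).
Evaluate each component's likelihood at the observed value:
  f_A = (1/(1.3·√(2π)))·exp(−(4.1−4.0)²/(2·1.3²)) = 0.306879·exp(-0.00296) = 0.305972
  f_B = (1/(0.8·√(2π)))·exp(−(4.1−5.3)²/(2·0.8²)) = 0.498678·exp(-1.12500) = 0.161897
  f_C = (1/(1.4·√(2π)))·exp(−(4.1−8.6)²/(2·1.4²)) = 0.284959·exp(-5.16582) = 0.00162666
Unnormalised posteriors:
  π_A·f_A = 0.40 × 0.305972 = 0.122389
  π_B·f_B = 0.09 × 0.161897 = 0.0145707
  π_C·f_C = 0.51 × 0.00162666 = 0.000829596
Marginal: 0.122389 + 0.0145707 + 0.000829596 = 0.137789
P(Group C | x) ≈ 0.0060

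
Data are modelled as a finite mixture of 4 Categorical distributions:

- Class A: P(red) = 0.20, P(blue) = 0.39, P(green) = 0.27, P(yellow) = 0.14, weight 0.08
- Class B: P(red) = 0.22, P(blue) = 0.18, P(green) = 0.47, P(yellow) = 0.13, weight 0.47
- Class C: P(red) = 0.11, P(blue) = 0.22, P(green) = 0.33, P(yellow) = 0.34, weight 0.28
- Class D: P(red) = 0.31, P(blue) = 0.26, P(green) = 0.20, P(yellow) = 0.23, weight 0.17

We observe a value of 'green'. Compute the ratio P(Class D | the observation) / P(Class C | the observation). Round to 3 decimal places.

0.368

Only the two components matter; the odds are (π_i f_i(x)) / (π_j f_j(x)).
Categorical probabilities:
  f_A = P(green | comp) = 0.27
  f_B = P(green | comp) = 0.47
  f_C = P(green | comp) = 0.33
  f_D = P(green | comp) = 0.20
0.034 / 0.0924 ≈ 0.368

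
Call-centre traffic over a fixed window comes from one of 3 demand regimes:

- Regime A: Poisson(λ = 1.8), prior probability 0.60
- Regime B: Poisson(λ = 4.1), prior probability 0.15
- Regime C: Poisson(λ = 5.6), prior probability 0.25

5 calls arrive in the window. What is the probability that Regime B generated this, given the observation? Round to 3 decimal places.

Apply Bayes' rule: the posterior for each component is proportional to its prior times its likelihood at x.
Component likelihoods at x = 5 calls:
  f_A = 0.0260286
  f_B = 0.160004
  f_C = 0.169711
Unnormalised posteriors:
  π_A·f_A = 0.60 × 0.0260286 = 0.0156172
  π_B·f_B = 0.15 × 0.160004 = 0.0240006
  π_C·f_C = 0.25 × 0.169711 = 0.0424277
Evidence: 0.0156172 + 0.0240006 + 0.0424277 = 0.0820455
Responsibility of Regime B: 0.0240006 / 0.0820455 ≈ 0.293

0.293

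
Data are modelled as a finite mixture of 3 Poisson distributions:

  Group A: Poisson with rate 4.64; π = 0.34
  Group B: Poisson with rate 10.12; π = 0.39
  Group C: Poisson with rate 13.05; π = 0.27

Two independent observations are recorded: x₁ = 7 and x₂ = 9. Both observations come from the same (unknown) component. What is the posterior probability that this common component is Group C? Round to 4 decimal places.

By Bayes' theorem, P(k | x) = π_k f_k(x) / Σ_j π_j f_j(x).
Since both observations come from the same component, the likelihood for component k is f_k(x₁)·f_k(x₂).
  p_A = [e^(−4.64)·4.64^7/7! = 0.0887297] × [0.0265321] = 0.00235419
  p_B = [e^(−10.12)·10.12^7/7! = 0.0868506] × [0.123538] = 0.0107294
  p_C = [e^(−13.05)·13.05^7/7! = 0.0274979] × [0.0650412] = 0.0017885
Multiply by the mixture weights:
  π_A·p_A = 0.34 × 0.00235419 = 0.000800424
  π_B·p_B = 0.39 × 0.0107294 = 0.00418446
  π_C·p_C = 0.27 × 0.0017885 = 0.000482895
Marginal: 0.000800424 + 0.00418446 + 0.000482895 = 0.00546777
P(Group C | x) = 0.000482895 / 0.00546777 ≈ 0.0883

0.0883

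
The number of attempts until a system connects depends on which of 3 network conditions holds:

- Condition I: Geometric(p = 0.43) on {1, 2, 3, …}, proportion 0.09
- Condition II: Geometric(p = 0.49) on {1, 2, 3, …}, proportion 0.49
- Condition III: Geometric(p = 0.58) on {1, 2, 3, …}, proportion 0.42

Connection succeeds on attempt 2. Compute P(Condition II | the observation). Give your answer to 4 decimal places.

0.4961

P(component k | x) = P(Z=k)·f_k(x) / marginal(x), where marginal(x) = Σ_j P(Z=j)·f_j(x).
Component likelihoods at x = 2:
  L_I = 0.2451
  L_II = 0.2499
  L_III = 0.2436
Weight by the priors:
  P(Z=I)·L_I = 0.09 × 0.2451 = 0.022059
  P(Z=II)·L_II = 0.49 × 0.2499 = 0.122451
  P(Z=III)·L_III = 0.42 × 0.2436 = 0.102312
Marginal: 0.022059 + 0.122451 + 0.102312 = 0.246822
So the posterior for Condition II is 0.122451 / 0.246822 ≈ 0.4961.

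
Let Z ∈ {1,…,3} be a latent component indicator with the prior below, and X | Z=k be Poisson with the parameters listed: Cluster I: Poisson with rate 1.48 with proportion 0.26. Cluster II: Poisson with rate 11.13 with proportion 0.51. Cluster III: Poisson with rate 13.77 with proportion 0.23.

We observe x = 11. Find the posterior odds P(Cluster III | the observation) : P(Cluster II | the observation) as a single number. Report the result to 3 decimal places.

Only the two components matter; the odds are (π_i f_i(x)) / (π_j f_j(x)).
Evaluate each component's likelihood at the observed value:
  L_I = 4.25566e-07
  L_II = 0.119287
  L_III = 0.0884876
Odds = (0.23/0.51) × (0.0884876/0.119287) = 0.45098 × 0.741804 ≈ 0.335

0.335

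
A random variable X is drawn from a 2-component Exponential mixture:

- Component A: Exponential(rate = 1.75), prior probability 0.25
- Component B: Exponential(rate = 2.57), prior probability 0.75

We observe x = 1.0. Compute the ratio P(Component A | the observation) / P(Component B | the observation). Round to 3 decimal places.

0.515

Since P(k|x) ∝ π_k f_k(x), the posterior odds are π_i f_i(x) / (π_j f_j(x)).
Evaluate each component's likelihood at the observed value:
  f_A = 1.75·e^(−1.75·1.0) = 1.75·e^(−1.7500) = 0.304104
  f_B = 2.57·e^(−2.57·1.0) = 2.57·e^(−2.5700) = 0.196696
Posterior odds = (π_A·f_A) / (π_B·f_B) = (0.25·0.304104) / (0.75·0.196696) = 0.0760261 / 0.147522 ≈ 0.515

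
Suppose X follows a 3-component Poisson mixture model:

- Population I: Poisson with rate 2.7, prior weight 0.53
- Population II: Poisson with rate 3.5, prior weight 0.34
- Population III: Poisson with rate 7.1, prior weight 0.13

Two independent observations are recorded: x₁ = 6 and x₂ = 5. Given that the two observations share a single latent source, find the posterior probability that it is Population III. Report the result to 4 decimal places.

Posterior ∝ prior × likelihood, so P(k | x) ∝ π_k f_k(x); normalise over all components.
Since both observations come from the same component, the likelihood for component k is f_k(x₁)·f_k(x₂).
  f_I = [0.0361622] × [0.0803605] = 0.00290601
  f_II = [0.0770983] × [0.132169] = 0.01019
  f_III = [0.1468] × [0.124057] = 0.0182115
Prior × likelihood for each component:
  π_I·f_I = 0.53 × 0.00290601 = 0.00154019
  π_II·f_II = 0.34 × 0.01019 = 0.00346459
  π_III·f_III = 0.13 × 0.0182115 = 0.0023675
Evidence: 0.00154019 + 0.00346459 + 0.0023675 = 0.00737228
Responsibility of Population III: 0.0023675 / 0.00737228 ≈ 0.3211

0.3211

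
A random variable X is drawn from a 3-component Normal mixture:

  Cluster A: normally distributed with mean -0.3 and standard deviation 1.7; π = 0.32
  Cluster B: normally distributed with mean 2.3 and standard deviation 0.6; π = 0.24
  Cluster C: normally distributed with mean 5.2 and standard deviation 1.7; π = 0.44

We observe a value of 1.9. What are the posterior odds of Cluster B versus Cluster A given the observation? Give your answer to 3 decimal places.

Only the two components matter; the odds are (w_i f_i(x)) / (w_j f_j(x)).
Component likelihoods at x = 1.9:
  p_A = 0.101577
  p_B = 0.532413
  p_C = 0.0356627
0.127779 / 0.0325047 ≈ 3.931

3.931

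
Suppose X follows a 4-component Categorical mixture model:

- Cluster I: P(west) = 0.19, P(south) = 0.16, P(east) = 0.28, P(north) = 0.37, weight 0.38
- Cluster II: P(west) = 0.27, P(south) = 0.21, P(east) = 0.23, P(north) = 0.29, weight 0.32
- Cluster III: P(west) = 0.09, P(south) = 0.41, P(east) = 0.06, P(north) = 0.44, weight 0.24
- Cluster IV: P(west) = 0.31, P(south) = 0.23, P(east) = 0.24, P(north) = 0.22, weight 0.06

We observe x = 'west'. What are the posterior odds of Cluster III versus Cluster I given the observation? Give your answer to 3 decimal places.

The posterior odds equal the prior odds times the likelihood ratio: (π_i/π_j)·(f_i(x)/f_j(x)).
Categorical probabilities:
  f_I = P(west | comp) = 0.19
  f_II = P(west | comp) = 0.27
  f_III = P(west | comp) = 0.09
  f_IV = P(west | comp) = 0.31
Posterior odds = (π_III·f_III) / (π_I·f_I) = (0.24·0.09) / (0.38·0.19) = 0.0216 / 0.0722 ≈ 0.299

0.299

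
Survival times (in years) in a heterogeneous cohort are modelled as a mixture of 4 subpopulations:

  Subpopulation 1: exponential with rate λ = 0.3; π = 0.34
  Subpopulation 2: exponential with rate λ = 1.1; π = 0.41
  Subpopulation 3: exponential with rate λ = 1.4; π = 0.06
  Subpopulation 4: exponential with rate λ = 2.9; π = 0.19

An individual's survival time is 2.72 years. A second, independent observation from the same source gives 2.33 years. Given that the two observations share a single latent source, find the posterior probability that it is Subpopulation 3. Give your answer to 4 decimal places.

0.0114

P(component k | x) = π_k·f_k(x) / marginal(x), where marginal(x) = Σ_j π_j·f_j(x).
Since both observations come from the same component, the likelihood for component k is f_k(x₁)·f_k(x₂).
  p_1 = [0.3·e^(−0.3·2.72) = 0.3·e^(−0.8160) = 0.132659] × [0.149125] = 0.0197827
  p_2 = [1.1·e^(−1.1·2.72) = 1.1·e^(−2.9920) = 0.0552057] × [0.0847805] = 0.00468036
  p_3 = [1.4·e^(−1.4·2.72) = 1.4·e^(−3.8080) = 0.0310695] × [0.0536364] = 0.00166646
  p_4 = [2.9·e^(−2.9·2.72) = 2.9·e^(−7.8880) = 0.00108814] × [0.00337187] = 3.66905e-06
Prior × likelihood for each component:
  π_1·p_1 = 0.34 × 0.0197827 = 0.00672613
  π_2·p_2 = 0.41 × 0.00468036 = 0.00191895
  π_3·p_3 = 0.06 × 0.00166646 = 9.99874e-05
  π_4·p_4 = 0.19 × 3.66905e-06 = 6.97119e-07
Marginal: 0.00672613 + 0.00191895 + 9.99874e-05 + 6.97119e-07 = 0.00874576
P(Subpopulation 3 | x) = 9.99874e-05 / 0.00874576 ≈ 0.0114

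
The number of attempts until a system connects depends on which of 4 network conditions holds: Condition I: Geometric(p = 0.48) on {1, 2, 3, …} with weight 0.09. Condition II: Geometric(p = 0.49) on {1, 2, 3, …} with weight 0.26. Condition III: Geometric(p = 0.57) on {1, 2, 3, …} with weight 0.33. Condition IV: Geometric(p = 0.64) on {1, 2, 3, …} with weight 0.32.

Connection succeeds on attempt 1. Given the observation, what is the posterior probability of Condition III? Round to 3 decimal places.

0.334

By Bayes' theorem, P(k | x) = π_k f_k(x) / Σ_j π_j f_j(x).
Geometric probabilities:
  p_I = 0.48·(1−0.48)^0 = 0.48·1 = 0.48
  p_II = 0.49·(1−0.49)^0 = 0.49·1 = 0.49
  p_III = 0.57·(1−0.57)^0 = 0.57·1 = 0.57
  p_IV = 0.64·(1−0.64)^0 = 0.64·1 = 0.64
Prior × likelihood for each component:
  π_I·p_I = 0.09 × 0.48 = 0.0432
  π_II·p_II = 0.26 × 0.49 = 0.1274
  π_III·p_III = 0.33 × 0.57 = 0.1881
  π_IV·p_IV = 0.32 × 0.64 = 0.2048
Evidence: 0.0432 + 0.1274 + 0.1881 + 0.2048 = 0.5635
P(Condition III | x) ≈ 0.334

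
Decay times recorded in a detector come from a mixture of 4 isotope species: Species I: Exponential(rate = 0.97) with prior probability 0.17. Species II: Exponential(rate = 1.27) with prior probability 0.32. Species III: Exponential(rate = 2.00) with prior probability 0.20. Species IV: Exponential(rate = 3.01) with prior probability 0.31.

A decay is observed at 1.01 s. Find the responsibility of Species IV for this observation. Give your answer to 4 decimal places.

By Bayes' theorem, P(k | x) = w_k f_k(x) / Σ_j w_j f_j(x).
Evaluate each component's likelihood at the observed value:
  f_I = 0.97·e^(−0.97·1.01) = 0.97·e^(−0.9797) = 0.364161
  f_II = 1.27·e^(−1.27·1.01) = 1.27·e^(−1.2827) = 0.352155
  f_III = 2.00·e^(−2.00·1.01) = 2.00·e^(−2.0200) = 0.265311
  f_IV = 3.01·e^(−3.01·1.01) = 3.01·e^(−3.0401) = 0.143969
Multiply by the mixture weights:
  w_I·f_I = 0.17 × 0.364161 = 0.0619074
  w_II·f_II = 0.32 × 0.352155 = 0.11269
  w_III·f_III = 0.20 × 0.265311 = 0.0530622
  w_IV·f_IV = 0.31 × 0.143969 = 0.0446303
Denominator: 0.0619074 + 0.11269 + 0.0530622 + 0.0446303 = 0.27229
So the posterior for Species IV is 0.0446303 / 0.27229 ≈ 0.1639.

0.1639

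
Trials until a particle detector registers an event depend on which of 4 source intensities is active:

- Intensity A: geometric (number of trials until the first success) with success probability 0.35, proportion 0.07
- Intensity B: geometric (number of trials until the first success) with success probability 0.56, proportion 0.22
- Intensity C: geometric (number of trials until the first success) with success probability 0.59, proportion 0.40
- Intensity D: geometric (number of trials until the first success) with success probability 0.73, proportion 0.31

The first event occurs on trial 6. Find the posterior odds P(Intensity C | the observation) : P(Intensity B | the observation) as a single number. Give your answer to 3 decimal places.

1.346

The posterior odds equal the prior odds times the likelihood ratio: (π_i/π_j)·(f_i(x)/f_j(x)).
Evaluate each component's likelihood at the observed value:
  p_A = 0.35·(1−0.35)^5 = 0.35·0.116029 = 0.0406102
  p_B = 0.56·(1−0.56)^5 = 0.56·0.0164916 = 0.00923531
  p_C = 0.59·(1−0.59)^5 = 0.59·0.0115856 = 0.00683552
  p_D = 0.73·(1−0.73)^5 = 0.73·0.00143489 = 0.00104747
Odds = (0.40/0.22) × (0.00683552/0.00923531) = 1.81818 × 0.74015 ≈ 1.346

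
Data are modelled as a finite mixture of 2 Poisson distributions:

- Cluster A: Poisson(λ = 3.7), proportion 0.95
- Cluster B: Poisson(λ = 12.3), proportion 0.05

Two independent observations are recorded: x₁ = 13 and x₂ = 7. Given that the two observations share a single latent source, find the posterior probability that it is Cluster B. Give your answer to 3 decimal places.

0.980

Posterior ∝ prior × likelihood, so P(k | x) ∝ π_k f_k(x); normalise over all components.
Since both observations come from the same component, the likelihood for component k is f_k(x₁)·f_k(x₂).
  L_A = [e^(−3.7)·3.7^13/13! = 9.67058e-05] × [0.0465685] = 4.50344e-06
  L_B = [e^(−12.3)·12.3^13/13! = 0.107811] × [0.0384665] = 0.00414712
Multiply by the mixture weights:
  π_A·L_A = 0.95 × 4.50344e-06 = 4.27827e-06
  π_B·L_B = 0.05 × 0.00414712 = 0.000207356
Denominator: 4.27827e-06 + 0.000207356 = 0.000211635
So the posterior for Cluster B is 0.000207356 / 0.000211635 ≈ 0.980.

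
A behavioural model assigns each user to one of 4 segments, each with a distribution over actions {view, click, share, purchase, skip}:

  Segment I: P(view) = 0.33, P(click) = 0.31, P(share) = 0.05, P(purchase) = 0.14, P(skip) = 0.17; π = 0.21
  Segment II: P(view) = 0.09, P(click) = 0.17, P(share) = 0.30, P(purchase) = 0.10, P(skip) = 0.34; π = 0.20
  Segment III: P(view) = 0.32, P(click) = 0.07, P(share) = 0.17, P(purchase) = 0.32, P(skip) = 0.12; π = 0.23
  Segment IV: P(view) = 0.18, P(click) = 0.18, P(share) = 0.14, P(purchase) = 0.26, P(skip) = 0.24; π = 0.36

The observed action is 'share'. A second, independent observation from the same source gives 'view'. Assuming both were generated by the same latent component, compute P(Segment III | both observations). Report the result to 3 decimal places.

By Bayes' theorem, P(k | x) = π_k f_k(x) / Σ_j π_j f_j(x).
Since both observations come from the same component, the likelihood for component k is f_k(x₁)·f_k(x₂).
  L_I = [P(share | comp) = 0.05] × [0.33] = 0.0165
  L_II = [P(share | comp) = 0.30] × [0.09] = 0.027
  L_III = [P(share | comp) = 0.17] × [0.32] = 0.0544
  L_IV = [P(share | comp) = 0.14] × [0.18] = 0.0252
Multiply by the mixture weights:
  π_I·L_I = 0.21 × 0.0165 = 0.003465
  π_II·L_II = 0.20 × 0.027 = 0.0054
  π_III·L_III = 0.23 × 0.0544 = 0.012512
  π_IV·L_IV = 0.36 × 0.0252 = 0.009072
Denominator: 0.003465 + 0.0054 + 0.012512 + 0.009072 = 0.030449
P(Segment III | x) ≈ 0.411

0.411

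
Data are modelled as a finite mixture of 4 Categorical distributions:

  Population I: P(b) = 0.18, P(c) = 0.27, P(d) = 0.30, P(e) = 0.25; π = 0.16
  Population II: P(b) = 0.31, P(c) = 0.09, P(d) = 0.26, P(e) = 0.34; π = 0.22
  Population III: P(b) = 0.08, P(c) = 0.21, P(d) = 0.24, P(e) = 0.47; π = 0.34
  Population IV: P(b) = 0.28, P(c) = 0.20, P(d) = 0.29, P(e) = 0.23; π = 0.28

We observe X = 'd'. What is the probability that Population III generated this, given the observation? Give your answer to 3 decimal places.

By Bayes' theorem, P(k | x) = π_k f_k(x) / Σ_j π_j f_j(x).
Categorical probabilities:
  p_I = P(d | comp) = 0.30
  p_II = P(d | comp) = 0.26
  p_III = P(d | comp) = 0.24
  p_IV = P(d | comp) = 0.29
Multiply by the mixture weights:
  π_I·p_I = 0.16 × 0.3 = 0.048
  π_II·p_II = 0.22 × 0.26 = 0.0572
  π_III·p_III = 0.34 × 0.24 = 0.0816
  π_IV·p_IV = 0.28 × 0.29 = 0.0812
Normaliser: 0.048 + 0.0572 + 0.0816 + 0.0812 = 0.268
So the posterior for Population III is 0.0816 / 0.268 ≈ 0.304.

0.304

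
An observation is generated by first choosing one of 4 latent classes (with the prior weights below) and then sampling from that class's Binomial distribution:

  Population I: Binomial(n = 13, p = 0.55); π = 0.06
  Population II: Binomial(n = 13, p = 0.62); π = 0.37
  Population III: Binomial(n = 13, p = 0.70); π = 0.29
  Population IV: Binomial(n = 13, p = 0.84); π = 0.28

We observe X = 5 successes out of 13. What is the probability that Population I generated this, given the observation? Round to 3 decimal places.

Apply Bayes' rule: the posterior for each component is proportional to its prior times its likelihood at x.
Component likelihoods at x = 5 successes out of 13:
  L_I = C(13,5)·0.55^5·0.45^8 = 1287·0.0503284·0.00168151 = 0.108916
  L_II = C(13,5)·0.62^5·0.38^8 = 1287·0.0916133·0.000434779 = 0.0512632
  L_III = C(13,5)·0.70^5·0.30^8 = 1287·0.16807·6.561e-05 = 0.0141918
  L_IV = C(13,5)·0.84^5·0.16^8 = 1287·0.418212·4.29497e-07 = 0.000231172
Multiply by the mixture weights:
  π_I·L_I = 0.06 × 0.108916 = 0.00653497
  π_II·L_II = 0.37 × 0.0512632 = 0.0189674
  π_III·L_III = 0.29 × 0.0141918 = 0.00411563
  π_IV·L_IV = 0.28 × 0.000231172 = 6.47281e-05
Denominator: 0.00653497 + 0.0189674 + 0.00411563 + 6.47281e-05 = 0.0296827
P(Population I | the observation) = 0.00653497 / 0.0296827 ≈ 0.220

0.220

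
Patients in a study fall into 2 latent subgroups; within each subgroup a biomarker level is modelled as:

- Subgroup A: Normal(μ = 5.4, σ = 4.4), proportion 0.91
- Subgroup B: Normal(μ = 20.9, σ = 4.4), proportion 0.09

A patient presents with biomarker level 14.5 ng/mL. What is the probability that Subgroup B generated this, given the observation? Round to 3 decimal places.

Apply Bayes' rule: the posterior for each component is proportional to its prior times its likelihood at x.
Normal densities:
  f_A = 0.0106816
  f_B = 0.0314803
Prior × likelihood for each component:
  P(Z=A)·f_A = 0.91 × 0.0106816 = 0.00972027
  P(Z=B)·f_B = 0.09 × 0.0314803 = 0.00283322
Denominator: 0.00972027 + 0.00283322 = 0.0125535
So the posterior for Subgroup B is 0.00283322 / 0.0125535 ≈ 0.226.

0.226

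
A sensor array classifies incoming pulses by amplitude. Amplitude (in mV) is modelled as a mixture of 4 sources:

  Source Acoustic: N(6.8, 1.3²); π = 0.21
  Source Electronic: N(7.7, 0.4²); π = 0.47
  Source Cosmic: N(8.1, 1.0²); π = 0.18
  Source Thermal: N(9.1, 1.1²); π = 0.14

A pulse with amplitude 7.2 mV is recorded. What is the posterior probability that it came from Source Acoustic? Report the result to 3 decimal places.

0.183

By Bayes' theorem, P(k | x) = π_k f_k(x) / Σ_j π_j f_j(x).
Evaluate each component's likelihood at the observed value:
  p_Acoustic = 0.29269
  p_Electronic = 0.456623
  p_Cosmic = 0.266085
  p_Thermal = 0.0815952
Weight by the priors:
  π_Acoustic·p_Acoustic = 0.21 × 0.29269 = 0.061465
  π_Electronic·p_Electronic = 0.47 × 0.456623 = 0.214613
  π_Cosmic·p_Cosmic = 0.18 × 0.266085 = 0.0478953
  π_Thermal·p_Thermal = 0.14 × 0.0815952 = 0.0114233
Marginal: 0.061465 + 0.214613 + 0.0478953 + 0.0114233 = 0.335396
So the posterior for Source Acoustic is 0.061465 / 0.335396 ≈ 0.183.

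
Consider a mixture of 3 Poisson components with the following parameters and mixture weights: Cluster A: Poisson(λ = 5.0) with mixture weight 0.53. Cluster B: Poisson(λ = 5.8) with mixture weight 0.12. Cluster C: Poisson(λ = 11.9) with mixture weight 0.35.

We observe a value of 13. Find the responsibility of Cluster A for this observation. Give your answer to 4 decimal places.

Posterior ∝ prior × likelihood, so P(k | x) ∝ π_k f_k(x); normalise over all components.
Poisson probabilities:
  L_A = 0.00132086
  L_B = 0.00408673
  L_C = 0.104647
Multiply by the mixture weights:
  π_A·L_A = 0.53 × 0.00132086 = 0.000700057
  π_B·L_B = 0.12 × 0.00408673 = 0.000490407
  π_C·L_C = 0.35 × 0.104647 = 0.0366264
Marginal: 0.000700057 + 0.000490407 + 0.0366264 = 0.0378168
Responsibility of Cluster A: 0.000700057 / 0.0378168 ≈ 0.0185

0.0185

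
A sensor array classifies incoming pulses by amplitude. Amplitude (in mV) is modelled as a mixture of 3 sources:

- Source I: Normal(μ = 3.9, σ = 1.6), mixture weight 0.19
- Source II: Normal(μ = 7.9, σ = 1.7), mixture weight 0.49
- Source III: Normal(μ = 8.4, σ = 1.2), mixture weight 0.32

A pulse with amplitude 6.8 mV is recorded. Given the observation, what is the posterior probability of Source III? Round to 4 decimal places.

0.2992

Posterior ∝ prior × likelihood, so P(k | x) ∝ π_k f_k(x); normalise over all components.
Component likelihoods at x = 6.8 mV:
  p_I = (1/(1.6·√(2π)))·exp(−(6.8−3.9)²/(2·1.6²)) = 0.249339·exp(-1.64258) = 0.0482422
  p_II = (1/(1.7·√(2π)))·exp(−(6.8−7.9)²/(2·1.7²)) = 0.234672·exp(-0.20934) = 0.190346
  p_III = (1/(1.2·√(2π)))·exp(−(6.8−8.4)²/(2·1.2²)) = 0.332452·exp(-0.88889) = 0.136675
Weight by the priors:
  π_I·p_I = 0.19 × 0.0482422 = 0.00916603
  π_II·p_II = 0.49 × 0.190346 = 0.0932698
  π_III·p_III = 0.32 × 0.136675 = 0.043736
Normaliser: 0.00916603 + 0.0932698 + 0.043736 = 0.146172
So the posterior for Source III is 0.043736 / 0.146172 ≈ 0.2992.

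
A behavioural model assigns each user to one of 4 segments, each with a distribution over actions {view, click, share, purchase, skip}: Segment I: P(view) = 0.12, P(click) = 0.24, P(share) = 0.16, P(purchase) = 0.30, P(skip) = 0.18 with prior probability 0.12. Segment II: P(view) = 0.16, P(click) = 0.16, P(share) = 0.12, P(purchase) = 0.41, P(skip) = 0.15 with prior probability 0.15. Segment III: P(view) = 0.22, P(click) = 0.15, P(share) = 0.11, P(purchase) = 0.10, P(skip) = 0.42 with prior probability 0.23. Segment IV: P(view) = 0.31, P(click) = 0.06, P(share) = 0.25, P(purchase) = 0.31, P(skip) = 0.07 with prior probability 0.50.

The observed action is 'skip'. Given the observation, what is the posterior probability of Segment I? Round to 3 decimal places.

Apply Bayes' rule: the posterior for each component is proportional to its prior times its likelihood at x.
Evaluate each component's likelihood at the observed value:
  p_I = 0.18
  p_II = 0.15
  p_III = 0.42
  p_IV = 0.07
Weight by the priors:
  w_I·p_I = 0.12 × 0.18 = 0.0216
  w_II·p_II = 0.15 × 0.15 = 0.0225
  w_III·p_III = 0.23 × 0.42 = 0.0966
  w_IV·p_IV = 0.50 × 0.07 = 0.035
Denominator: 0.0216 + 0.0225 + 0.0966 + 0.035 = 0.1757
Responsibility of Segment I: 0.0216 / 0.1757 ≈ 0.123

0.123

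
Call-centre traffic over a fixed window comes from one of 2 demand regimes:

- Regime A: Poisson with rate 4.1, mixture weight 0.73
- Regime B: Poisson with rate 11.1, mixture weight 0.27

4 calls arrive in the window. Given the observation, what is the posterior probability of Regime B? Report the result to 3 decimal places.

The responsibility of component k is w_k f_k(x) divided by Σ_j w_j f_j(x).
Poisson probabilities:
  p_A = 0.195127
  p_B = 0.00955899
Weight by the priors:
  w_A·p_A = 0.73 × 0.195127 = 0.142443
  w_B·p_B = 0.27 × 0.00955899 = 0.00258093
Evidence: 0.142443 + 0.00258093 = 0.145023
Responsibility of Regime B: 0.00258093 / 0.145023 ≈ 0.018

0.018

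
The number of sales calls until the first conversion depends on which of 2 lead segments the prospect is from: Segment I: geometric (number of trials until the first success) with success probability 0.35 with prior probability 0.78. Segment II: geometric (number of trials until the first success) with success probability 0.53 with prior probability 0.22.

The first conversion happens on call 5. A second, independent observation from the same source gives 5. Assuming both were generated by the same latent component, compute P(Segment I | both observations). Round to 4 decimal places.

P(component k | x) = w_k·f_k(x) / marginal(x), where marginal(x) = Σ_j w_j·f_j(x).
Since both observations come from the same component, the likelihood for component k is f_k(x₁)·f_k(x₂).
  L_I = [0.35·(1−0.35)^4 = 0.35·0.178506 = 0.0624772] × [0.0624772] = 0.0039034
  L_II = [0.53·(1−0.53)^4 = 0.53·0.0487968 = 0.0258623] × [0.0258623] = 0.000668859
Unnormalised posteriors:
  w_I·L_I = 0.78 × 0.0039034 = 0.00304465
  w_II·L_II = 0.22 × 0.000668859 = 0.000147149
Denominator: 0.00304465 + 0.000147149 = 0.0031918
P(Segment I | data) = 0.00304465 / 0.0031918 ≈ 0.9539

0.9539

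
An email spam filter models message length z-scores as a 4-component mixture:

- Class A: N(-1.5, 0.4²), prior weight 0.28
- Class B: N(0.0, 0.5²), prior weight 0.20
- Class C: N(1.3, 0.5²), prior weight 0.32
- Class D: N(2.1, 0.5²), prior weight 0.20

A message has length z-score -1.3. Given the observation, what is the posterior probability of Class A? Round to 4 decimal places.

0.9784

By Bayes' theorem, P(k | x) = π_k f_k(x) / Σ_j π_j f_j(x).
Normal densities:
  L_A = (1/(0.4·√(2π)))·exp(−(-1.3−-1.5)²/(2·0.4²)) = 0.997356·exp(-0.12500) = 0.880163
  L_B = (1/(0.5·√(2π)))·exp(−(-1.3−0.0)²/(2·0.5²)) = 0.797885·exp(-3.38000) = 0.0271659
  L_C = (1/(0.5·√(2π)))·exp(−(-1.3−1.3)²/(2·0.5²)) = 0.797885·exp(-13.52000) = 1.07221e-06
  L_D = (1/(0.5·√(2π)))·exp(−(-1.3−2.1)²/(2·0.5²)) = 0.797885·exp(-23.12000) = 7.26192e-11
Unnormalised posteriors:
  π_A·L_A = 0.28 × 0.880163 = 0.246446
  π_B·L_B = 0.20 × 0.0271659 = 0.00543319
  π_C·L_C = 0.32 × 1.07221e-06 = 3.43106e-07
  π_D·L_D = 0.20 × 7.26192e-11 = 1.45238e-11
Evidence: 0.246446 + 0.00543319 + 3.43106e-07 + 1.45238e-11 = 0.251879
P(Class A | the observation) = 0.246446 / 0.251879 ≈ 0.9784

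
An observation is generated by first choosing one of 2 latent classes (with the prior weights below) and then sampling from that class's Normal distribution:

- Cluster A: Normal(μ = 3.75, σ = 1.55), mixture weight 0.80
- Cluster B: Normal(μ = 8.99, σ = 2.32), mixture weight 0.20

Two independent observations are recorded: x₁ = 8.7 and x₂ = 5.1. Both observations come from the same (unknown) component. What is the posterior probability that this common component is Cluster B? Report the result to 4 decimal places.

By Bayes' theorem, P(k | x) = w_k f_k(x) / Σ_j w_j f_j(x).
Since both observations come from the same component, the likelihood for component k is f_k(x₁)·f_k(x₂).
  L_A = [0.00157017] × [0.176138] = 0.000276568
  L_B = [0.17062] × [0.0421632] = 0.00719387
Weight by the priors:
  w_A·L_A = 0.80 × 0.000276568 = 0.000221254
  w_B·L_B = 0.20 × 0.00719387 = 0.00143877
Normaliser: 0.000221254 + 0.00143877 = 0.00166003
So the posterior for Cluster B is 0.00143877 / 0.00166003 ≈ 0.8667.

0.8667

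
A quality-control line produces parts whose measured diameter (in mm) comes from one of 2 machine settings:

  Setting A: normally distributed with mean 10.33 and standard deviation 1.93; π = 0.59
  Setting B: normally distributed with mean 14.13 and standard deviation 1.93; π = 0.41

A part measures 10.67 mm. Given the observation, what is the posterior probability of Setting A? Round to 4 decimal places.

The responsibility of component k is P(Z=k) f_k(x) divided by Σ_j P(Z=j) f_j(x).
Component likelihoods at x = 10.67 mm:
  f_A = 0.203523
  f_B = 0.0414433
Unnormalised posteriors:
  P(Z=A)·f_A = 0.59 × 0.203523 = 0.120079
  P(Z=B)·f_B = 0.41 × 0.0414433 = 0.0169918
Sum: 0.120079 + 0.0169918 = 0.13707
Responsibility of Setting A: 0.120079 / 0.13707 ≈ 0.8760

0.8760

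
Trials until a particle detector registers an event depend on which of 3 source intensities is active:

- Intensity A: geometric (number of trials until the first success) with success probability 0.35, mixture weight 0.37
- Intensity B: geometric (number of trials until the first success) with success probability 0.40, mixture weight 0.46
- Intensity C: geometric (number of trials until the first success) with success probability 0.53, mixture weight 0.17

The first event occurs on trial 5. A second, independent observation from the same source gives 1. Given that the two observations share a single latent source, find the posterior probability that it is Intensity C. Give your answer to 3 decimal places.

0.117

By Bayes' theorem, P(k | x) = π_k f_k(x) / Σ_j π_j f_j(x).
Since both observations come from the same component, the likelihood for component k is f_k(x₁)·f_k(x₂).
  f_A = [0.35·(1−0.35)^4 = 0.35·0.178506 = 0.0624772] × [0.35] = 0.021867
  f_B = [0.40·(1−0.40)^4 = 0.40·0.1296 = 0.05184] × [0.4] = 0.020736
  f_C = [0.53·(1−0.53)^4 = 0.53·0.0487968 = 0.0258623] × [0.53] = 0.013707
Weight by the priors:
  π_A·f_A = 0.37 × 0.021867 = 0.0080908
  π_B·f_B = 0.46 × 0.020736 = 0.00953856
  π_C·f_C = 0.17 × 0.013707 = 0.00233019
Marginal: 0.0080908 + 0.00953856 + 0.00233019 = 0.0199595
So the posterior for Intensity C is 0.00233019 / 0.0199595 ≈ 0.117.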